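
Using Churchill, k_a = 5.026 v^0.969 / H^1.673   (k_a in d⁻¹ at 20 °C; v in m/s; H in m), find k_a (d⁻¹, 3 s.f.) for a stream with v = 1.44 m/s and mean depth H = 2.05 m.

k_a = 5.026 × 1.44^0.969 / 2.05^1.673 = 5.026 × 1.424 / 3.323 = 2.153 d⁻¹.

k_a ≈ 2.15 d⁻¹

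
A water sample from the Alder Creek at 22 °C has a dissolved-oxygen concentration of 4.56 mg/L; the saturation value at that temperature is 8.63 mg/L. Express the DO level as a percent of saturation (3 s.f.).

52.8 % saturation

% saturation = C/C_s × 100 = 4.56/8.63 × 100 = 52.8 %.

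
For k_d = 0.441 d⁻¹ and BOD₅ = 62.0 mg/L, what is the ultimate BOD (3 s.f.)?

BOD₅ = L₀(1 − e^(−5k_d)) ⇒ L₀ = BOD₅ / (1 − e^(−5×0.441))
= 62.0 / (1 − 0.1103) = 62.0 / 0.8897 = 69.68 mg/L.

L₀ ≈ 69.7 mg/L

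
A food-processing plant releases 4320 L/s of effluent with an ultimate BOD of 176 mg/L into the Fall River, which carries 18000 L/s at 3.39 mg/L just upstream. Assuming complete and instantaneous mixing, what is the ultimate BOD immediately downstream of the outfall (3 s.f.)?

36.8 mg/L

Flow-weighted mixing: C = (Q_r C_r + Q_w C_w)/(Q_r + Q_w)
= (18000×3.39 + 4320×176)/(18000 + 4320) = 821300/22320 = 36.80 mg/L.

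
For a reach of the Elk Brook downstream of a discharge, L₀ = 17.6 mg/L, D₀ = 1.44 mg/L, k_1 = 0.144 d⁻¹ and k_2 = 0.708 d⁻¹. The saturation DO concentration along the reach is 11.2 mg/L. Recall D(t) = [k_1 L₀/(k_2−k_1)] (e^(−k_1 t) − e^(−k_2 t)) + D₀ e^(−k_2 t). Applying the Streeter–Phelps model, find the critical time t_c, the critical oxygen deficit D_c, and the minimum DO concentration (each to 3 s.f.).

With k_2/k_1 = 4.917 and 1 − D₀(k_2−k_1)/(k_1 L₀) = 0.6795,
t_c = ln(4.917 × 0.6795) / (0.708 − 0.144) = ln(3.341) / 0.5640 = 1.206/0.5640 = 2.139 d.
D_c = (k_1/k_2) L₀ e^(−k_1 t_c) = (0.144/0.708) × 17.6 × e^(−0.144×2.139) = 0.2034 × 17.6 × 0.7349 = 2.631 mg/L.
Minimum DO = C_s − D_c = 11.2 − 2.631 = 8.569 mg/L.

t_c ≈ 2.14 d; D_c ≈ 2.63 mg/L; min DO ≈ 8.57 mg/L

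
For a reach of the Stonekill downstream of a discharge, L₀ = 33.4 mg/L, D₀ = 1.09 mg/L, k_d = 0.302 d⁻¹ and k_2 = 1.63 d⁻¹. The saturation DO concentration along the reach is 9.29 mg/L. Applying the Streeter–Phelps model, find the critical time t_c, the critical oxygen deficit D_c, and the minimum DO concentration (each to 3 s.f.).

With k_2/k_d = 5.397 and 1 − D₀(k_2−k_d)/(k_d L₀) = 0.8565,
t_c = ln(5.397 × 0.8565) / (1.63 − 0.302) = ln(4.623) / 1.328 = 1.531/1.328 = 1.153 d.
D_c = (k_d/k_2) L₀ e^(−k_d t_c) = (0.302/1.63) × 33.4 × e^(−0.302×1.153) = 0.1853 × 33.4 × 0.7060 = 4.369 mg/L.
Minimum DO = C_s − D_c = 9.29 − 4.369 = 4.921 mg/L.

t_c ≈ 1.15 d; D_c ≈ 4.37 mg/L; min DO ≈ 4.92 mg/L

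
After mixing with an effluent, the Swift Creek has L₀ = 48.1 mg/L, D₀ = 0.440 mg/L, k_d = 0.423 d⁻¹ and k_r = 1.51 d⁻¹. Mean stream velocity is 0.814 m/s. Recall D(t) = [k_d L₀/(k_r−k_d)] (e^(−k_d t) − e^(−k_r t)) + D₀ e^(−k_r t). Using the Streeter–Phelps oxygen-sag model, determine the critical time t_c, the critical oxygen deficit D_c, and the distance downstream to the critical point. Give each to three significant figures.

t_c ≈ 1.15 d; D_c ≈ 8.29 mg/L; x_c ≈ 80.8 km

At the critical point dD/dt = 0, so k_d L₀ e^(−k_d t) = k_r D. Substituting D(t) from the Streeter–Phelps equation and solving for t gives
t_c = ln[(k_r/k_d)(1 − D₀(k_r−k_d)/(k_d L₀))] / (k_r−k_d).
Here k_r−k_d = 1.087 d⁻¹ and 1 − D₀(k_r−k_d)/(k_d L₀) = 1 − 0.440×1.087/(0.423×48.1) = 0.9765, so
t_c = ln(3.570 × 0.9765) / 1.087 = 1.249 / 1.087 = 1.149 d.
D_c = (k_d/k_r) L₀ e^(−k_d t_c) = (0.423/1.51) × 48.1 × e^(−0.423×1.149) = 0.2801 × 48.1 × 0.6151 = 8.288 mg/L.
x_c = v t_c = 0.814 m/s × 1.149 d × 86400 s/d = 80790 m ≈ 80.8 km.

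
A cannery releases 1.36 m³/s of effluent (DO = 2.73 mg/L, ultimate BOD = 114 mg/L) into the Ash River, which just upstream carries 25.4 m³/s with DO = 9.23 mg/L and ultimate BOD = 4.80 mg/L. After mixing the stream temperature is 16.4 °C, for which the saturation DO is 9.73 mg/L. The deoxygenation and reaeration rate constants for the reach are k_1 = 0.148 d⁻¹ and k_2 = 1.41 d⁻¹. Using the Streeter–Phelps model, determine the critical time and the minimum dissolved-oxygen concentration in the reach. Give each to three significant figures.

t_c ≈ 0.873 d; minimum DO ≈ 8.78 mg/L

Mixed DO = (25.4×9.23 + 1.36×2.73)/(25.4+1.36) = 238.2/26.76 = 8.900 mg/L.
Mixed L₀ = (25.4×4.80 + 1.36×114)/(26.76) = 277.0/26.76 = 10.35 mg/L.
Initial deficit D₀ = C_s − DO₀ = 9.73 − 8.900 = 0.8303 mg/L.
t_c = (1/1.262) ln[(1.41/0.148)(1 − 0.8303×1.262/(0.148×10.35))] = 0.7924 × ln(3.010) = 0.8730 d.
D_c = (0.148/1.41) × 10.35 × e^(−0.148×0.8730) = 0.1050 × 10.35 × 0.8788 = 0.9547 mg/L.
Minimum DO = 9.73 − 0.9547 = 8.775 mg/L.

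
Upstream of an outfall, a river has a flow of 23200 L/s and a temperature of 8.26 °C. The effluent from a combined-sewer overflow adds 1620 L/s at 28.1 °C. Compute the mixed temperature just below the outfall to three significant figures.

9.55 °C

Flow-weighted mixing: C = (Q_r C_r + Q_w C_w)/(Q_r + Q_w)
= (23200×8.26 + 1620×28.1)/(23200 + 1620) = 237200/24820 = 9.555 °C.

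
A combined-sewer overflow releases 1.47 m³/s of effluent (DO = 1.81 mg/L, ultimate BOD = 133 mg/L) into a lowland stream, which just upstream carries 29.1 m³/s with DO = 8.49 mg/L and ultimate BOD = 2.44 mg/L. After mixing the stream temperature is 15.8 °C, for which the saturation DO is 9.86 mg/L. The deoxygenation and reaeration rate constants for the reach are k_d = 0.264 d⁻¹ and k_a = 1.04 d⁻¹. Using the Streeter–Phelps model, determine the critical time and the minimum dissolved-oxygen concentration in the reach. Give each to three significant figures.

Mixed DO = (29.1×8.49 + 1.47×1.81)/(29.1+1.47) = 249.7/30.57 = 8.169 mg/L.
Mixed L₀ = (29.1×2.44 + 1.47×133)/(30.57) = 266.5/30.57 = 8.718 mg/L.
Initial deficit D₀ = C_s − DO₀ = 9.86 − 8.169 = 1.691 mg/L.
t_c = (1/0.7760) ln[(1.04/0.264)(1 − 1.691×0.7760/(0.264×8.718))] = 1.289 × ln(1.693) = 0.6786 d.
D_c = (0.264/1.04) × 8.718 × e^(−0.264×0.6786) = 0.2538 × 8.718 × 0.8360 = 1.850 mg/L.
Minimum DO = 9.86 − 1.850 = 8.010 mg/L.

t_c ≈ 0.679 d; minimum DO ≈ 8.01 mg/L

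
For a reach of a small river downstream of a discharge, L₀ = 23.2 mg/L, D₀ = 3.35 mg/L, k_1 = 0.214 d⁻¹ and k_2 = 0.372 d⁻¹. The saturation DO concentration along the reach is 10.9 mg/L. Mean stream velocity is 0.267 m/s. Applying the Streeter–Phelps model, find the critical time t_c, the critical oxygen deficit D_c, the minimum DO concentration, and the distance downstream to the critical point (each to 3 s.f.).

With k_2/k_1 = 1.738 and 1 − D₀(k_2−k_1)/(k_1 L₀) = 0.8934,
t_c = ln(1.738 × 0.8934) / (0.372 − 0.214) = ln(1.553) / 0.1580 = 0.4402/0.1580 = 2.786 d.
L(t_c) = L₀ e^(−k_1 t_c) = 23.2 × 0.5509 = 12.78 mg/L, and at the critical point k_2 D_c = k_1 L, so D_c = (0.214/0.372) × 12.78 = 7.352 mg/L.
Minimum DO = C_s − D_c = 10.9 − 7.352 = 3.548 mg/L.
x_c = v t_c = 0.267 m/s × 2.786 d × 86400 s/d = 64270 m ≈ 64.3 km.

t_c ≈ 2.79 d; D_c ≈ 7.35 mg/L; min DO ≈ 3.55 mg/L; x_c ≈ 64.3 km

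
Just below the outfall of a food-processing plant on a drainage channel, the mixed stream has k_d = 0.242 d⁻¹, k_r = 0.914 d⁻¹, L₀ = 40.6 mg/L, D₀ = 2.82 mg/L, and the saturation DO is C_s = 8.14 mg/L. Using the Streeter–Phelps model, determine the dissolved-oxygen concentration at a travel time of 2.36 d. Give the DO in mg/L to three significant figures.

k_d L₀/(k_r−k_d) = 0.242×40.6/(0.914−0.242) = 9.825/0.6720 = 14.62 mg/L.
e^(−k_d t) = e^(−0.242×2.360) = 0.5649; e^(−k_r t) = e^(−0.914×2.360) = 0.1157.
D = 14.62 × (0.5649 − 0.1157) + 2.82 × 0.1157 = 6.568 + 0.3262 = 6.894 mg/L.
DO = C_s − D = 8.14 − 6.894 = 1.246 mg/L.

DO ≈ 1.25 mg/L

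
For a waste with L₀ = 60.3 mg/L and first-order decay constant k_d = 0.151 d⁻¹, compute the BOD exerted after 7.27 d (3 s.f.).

y ≈ 40.2 mg/L

y_t = L₀(1 − e^(−k_d t)) = 60.3 × (1 − e^(−0.151×7.27))
= 60.3 × (1 − 0.3336) = 60.3 × 0.6664 = 40.18 mg/L.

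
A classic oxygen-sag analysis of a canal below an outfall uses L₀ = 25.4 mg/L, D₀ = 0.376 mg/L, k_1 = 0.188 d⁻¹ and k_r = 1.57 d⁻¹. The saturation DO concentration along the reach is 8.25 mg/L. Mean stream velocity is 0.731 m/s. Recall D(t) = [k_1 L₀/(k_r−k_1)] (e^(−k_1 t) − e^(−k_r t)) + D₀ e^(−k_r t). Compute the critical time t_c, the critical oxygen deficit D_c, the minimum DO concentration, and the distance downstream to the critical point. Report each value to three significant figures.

t_c ≈ 1.45 d; D_c ≈ 2.31 mg/L; min DO ≈ 5.94 mg/L; x_c ≈ 91.7 km

With k_r/k_1 = 8.351 and 1 − D₀(k_r−k_1)/(k_1 L₀) = 0.8912,
t_c = ln(8.351 × 0.8912) / (1.57 − 0.188) = ln(7.442) / 1.382 = 2.007/1.382 = 1.452 d.
D_c = (k_1/k_r) L₀ e^(−k_1 t_c) = (0.188/1.57) × 25.4 × e^(−0.188×1.452) = 0.1197 × 25.4 × 0.7611 = 2.315 mg/L.
Minimum DO = C_s − D_c = 8.25 − 2.315 = 5.935 mg/L.
x_c = v t_c = 0.731 m/s × 1.452 d × 86400 s/d = 91730 m ≈ 91.7 km.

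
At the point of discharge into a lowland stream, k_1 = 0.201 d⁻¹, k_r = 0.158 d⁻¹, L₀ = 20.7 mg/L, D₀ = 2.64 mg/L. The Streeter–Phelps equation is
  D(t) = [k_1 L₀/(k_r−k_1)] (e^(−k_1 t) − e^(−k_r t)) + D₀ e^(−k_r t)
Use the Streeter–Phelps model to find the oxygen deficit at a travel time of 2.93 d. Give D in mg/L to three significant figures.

k_1 L₀/(k_r−k_1) = 0.201×20.7/(0.158−0.201) = 4.161/-0.04300 = -96.76 mg/L.
e^(−k_1 t) = e^(−0.201×2.930) = 0.5549; e^(−k_r t) = e^(−0.158×2.930) = 0.6294.
D = -96.76 × (0.5549 − 0.6294) + 2.64 × 0.6294 = 7.210 + 1.662 = 8.871 mg/L.

D ≈ 8.87 mg/L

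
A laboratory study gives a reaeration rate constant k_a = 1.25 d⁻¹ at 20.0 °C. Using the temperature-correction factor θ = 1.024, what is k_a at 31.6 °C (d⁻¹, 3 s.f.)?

k_a ≈ 1.65 d⁻¹

k_a(T₂) = k_a(T₁) · θ^(T₂−T₁) = 1.25 × 1.024^(31.6−20.0)
= 1.25 × 1.024^11.6 = 1.25 × 1.317 = 1.646 d⁻¹.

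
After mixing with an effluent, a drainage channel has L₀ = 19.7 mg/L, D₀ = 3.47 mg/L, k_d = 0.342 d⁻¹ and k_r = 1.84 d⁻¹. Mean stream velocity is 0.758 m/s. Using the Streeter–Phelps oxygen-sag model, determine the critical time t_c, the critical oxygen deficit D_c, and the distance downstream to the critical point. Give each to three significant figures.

t_c ≈ 0.138 d; D_c ≈ 3.49 mg/L; x_c ≈ 9.02 km

t_c = [1/(k_r−k_d)] ln[(k_r/k_d)(1 − D₀(k_r−k_d)/(k_d L₀))]
= [1/(1.84−0.342)] ln[(1.84/0.342)(1 − 3.47×1.498/(0.342×19.7))]
= (1/1.498) ln[5.380 × 0.2285] = 0.6676 × ln(1.229) = 0.6676 × 0.2064 = 0.1378 d.
L(t_c) = L₀ e^(−k_d t_c) = 19.7 × 0.9540 = 18.79 mg/L, and at the critical point k_r D_c = k_d L, so D_c = (0.342/1.84) × 18.79 = 3.493 mg/L.
x_c = v t_c = 0.758 m/s × 0.1378 d × 86400 s/d = 9023 m ≈ 9.02 km.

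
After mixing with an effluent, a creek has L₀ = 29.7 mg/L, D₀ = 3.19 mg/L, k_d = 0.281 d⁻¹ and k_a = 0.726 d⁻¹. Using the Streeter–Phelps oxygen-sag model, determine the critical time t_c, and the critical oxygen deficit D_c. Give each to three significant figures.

With k_a/k_d = 2.584 and 1 − D₀(k_a−k_d)/(k_d L₀) = 0.8299,
t_c = ln(2.584 × 0.8299) / (0.726 − 0.281) = ln(2.144) / 0.4450 = 0.7628/0.4450 = 1.714 d.
D_c = (k_d/k_a) L₀ e^(−k_d t_c) = (0.281/0.726) × 29.7 × e^(−0.281×1.714) = 0.3871 × 29.7 × 0.6178 = 7.101 mg/L.

t_c ≈ 1.71 d; D_c ≈ 7.10 mg/L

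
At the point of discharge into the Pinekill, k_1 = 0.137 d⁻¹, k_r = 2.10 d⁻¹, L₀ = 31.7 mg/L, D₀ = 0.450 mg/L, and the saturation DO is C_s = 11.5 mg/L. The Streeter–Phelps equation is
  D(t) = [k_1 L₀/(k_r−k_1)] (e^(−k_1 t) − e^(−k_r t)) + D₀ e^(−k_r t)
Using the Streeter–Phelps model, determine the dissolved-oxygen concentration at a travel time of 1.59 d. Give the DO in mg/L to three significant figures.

k_1 L₀/(k_r−k_1) = 0.137×31.7/(2.10−0.137) = 4.343/1.963 = 2.212 mg/L.
e^(−k_1 t) = e^(−0.137×1.590) = 0.8043; e^(−k_r t) = e^(−2.10×1.590) = 0.03547.
D = 2.212 × (0.8043 − 0.03547) + 0.450 × 0.03547 = 1.701 + 0.01596 = 1.717 mg/L.
DO = C_s − D = 11.5 − 1.717 = 9.783 mg/L.

DO ≈ 9.78 mg/L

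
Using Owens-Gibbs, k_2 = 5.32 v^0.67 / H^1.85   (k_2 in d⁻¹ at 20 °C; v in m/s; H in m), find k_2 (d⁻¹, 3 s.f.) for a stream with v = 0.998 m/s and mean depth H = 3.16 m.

k_2 = 5.32 × 0.998^0.67 / 3.16^1.85 = 5.32 × 0.9987 / 8.403 = 0.6323 d⁻¹.

k_2 ≈ 0.632 d⁻¹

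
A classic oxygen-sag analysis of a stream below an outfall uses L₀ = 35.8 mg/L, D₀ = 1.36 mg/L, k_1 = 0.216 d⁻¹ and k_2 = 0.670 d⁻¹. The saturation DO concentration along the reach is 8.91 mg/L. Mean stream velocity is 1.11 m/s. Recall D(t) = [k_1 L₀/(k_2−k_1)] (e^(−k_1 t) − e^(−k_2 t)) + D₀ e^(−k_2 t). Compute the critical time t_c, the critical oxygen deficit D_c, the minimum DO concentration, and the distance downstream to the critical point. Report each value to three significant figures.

At the critical point dD/dt = 0, so k_1 L₀ e^(−k_1 t) = k_2 D. Substituting D(t) from the Streeter–Phelps equation and solving for t gives
t_c = ln[(k_2/k_1)(1 − D₀(k_2−k_1)/(k_1 L₀))] / (k_2−k_1).
Here k_2−k_1 = 0.4540 d⁻¹ and 1 − D₀(k_2−k_1)/(k_1 L₀) = 1 − 1.36×0.4540/(0.216×35.8) = 0.9202, so
t_c = ln(3.102 × 0.9202) / 0.4540 = 1.049 / 0.4540 = 2.310 d.
D_c = (k_1/k_2) L₀ e^(−k_1 t_c) = (0.216/0.670) × 35.8 × e^(−0.216×2.310) = 0.3224 × 35.8 × 0.6071 = 7.007 mg/L.
Minimum DO = C_s − D_c = 8.91 − 7.007 = 1.903 mg/L.
x_c = v t_c = 1.11 m/s × 2.310 d × 86400 s/d = 221500 m ≈ 222 km.

t_c ≈ 2.31 d; D_c ≈ 7.01 mg/L; min DO ≈ 1.90 mg/L; x_c ≈ 222 km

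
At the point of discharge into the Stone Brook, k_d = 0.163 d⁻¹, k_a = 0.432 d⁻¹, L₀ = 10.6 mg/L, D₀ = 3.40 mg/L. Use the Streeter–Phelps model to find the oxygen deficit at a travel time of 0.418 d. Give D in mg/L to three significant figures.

k_d L₀/(k_a−k_d) = 0.163×10.6/(0.432−0.163) = 1.728/0.2690 = 6.423 mg/L.
e^(−k_d t) = e^(−0.163×0.4180) = 0.9341; e^(−k_a t) = e^(−0.432×0.4180) = 0.8348.
D = 6.423 × (0.9341 − 0.8348) + 3.40 × 0.8348 = 0.6381 + 2.838 = 3.476 mg/L.

D ≈ 3.48 mg/L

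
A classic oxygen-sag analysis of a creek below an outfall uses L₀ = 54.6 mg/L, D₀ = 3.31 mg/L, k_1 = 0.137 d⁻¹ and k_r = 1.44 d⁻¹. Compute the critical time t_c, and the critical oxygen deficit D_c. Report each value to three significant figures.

With k_r/k_1 = 10.51 and 1 − D₀(k_r−k_1)/(k_1 L₀) = 0.4234,
t_c = ln(10.51 × 0.4234) / (1.44 − 0.137) = ln(4.451) / 1.303 = 1.493/1.303 = 1.146 d.
D_c = (k_1/k_r) L₀ e^(−k_1 t_c) = (0.137/1.44) × 54.6 × e^(−0.137×1.146) = 0.09514 × 54.6 × 0.8547 = 4.440 mg/L.

t_c ≈ 1.15 d; D_c ≈ 4.44 mg/L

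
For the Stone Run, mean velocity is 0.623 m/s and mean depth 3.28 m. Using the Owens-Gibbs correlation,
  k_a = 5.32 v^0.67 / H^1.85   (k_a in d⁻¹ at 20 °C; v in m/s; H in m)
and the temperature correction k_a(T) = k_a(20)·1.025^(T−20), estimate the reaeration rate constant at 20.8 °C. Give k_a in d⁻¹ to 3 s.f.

k_a(20) = 5.32 × 0.623^0.67 / 3.28^1.85 = 5.32 × 0.7283 / 9.003 = 0.4304 d⁻¹.
k_a(20.8) = 0.4304 × 1.025^(20.8−20) = 0.4304 × 1.020 = 0.4390 d⁻¹.

k_a ≈ 0.439 d⁻¹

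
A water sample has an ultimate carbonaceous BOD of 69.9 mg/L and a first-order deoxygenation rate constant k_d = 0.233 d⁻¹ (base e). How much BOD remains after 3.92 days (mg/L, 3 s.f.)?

L ≈ 28.0 mg/L

L_t = L₀ e^(−k_d t) = 69.9 × e^(−0.233×3.92) = 69.9 × 0.4012 = 28.04 mg/L.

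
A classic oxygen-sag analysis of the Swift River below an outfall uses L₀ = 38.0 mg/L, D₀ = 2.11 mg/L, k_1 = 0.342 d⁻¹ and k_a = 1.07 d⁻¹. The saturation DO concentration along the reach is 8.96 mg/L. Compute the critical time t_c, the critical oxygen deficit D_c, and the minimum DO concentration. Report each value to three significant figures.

t_c ≈ 1.39 d; D_c ≈ 7.54 mg/L; min DO ≈ 1.42 mg/L

With k_a/k_1 = 3.129 and 1 − D₀(k_a−k_1)/(k_1 L₀) = 0.8818,
t_c = ln(3.129 × 0.8818) / (1.07 − 0.342) = ln(2.759) / 0.7280 = 1.015/0.7280 = 1.394 d.
D_c = (k_1/k_a) L₀ e^(−k_1 t_c) = (0.342/1.07) × 38.0 × e^(−0.342×1.394) = 0.3196 × 38.0 × 0.6208 = 7.540 mg/L.
Minimum DO = C_s − D_c = 8.96 − 7.540 = 1.420 mg/L.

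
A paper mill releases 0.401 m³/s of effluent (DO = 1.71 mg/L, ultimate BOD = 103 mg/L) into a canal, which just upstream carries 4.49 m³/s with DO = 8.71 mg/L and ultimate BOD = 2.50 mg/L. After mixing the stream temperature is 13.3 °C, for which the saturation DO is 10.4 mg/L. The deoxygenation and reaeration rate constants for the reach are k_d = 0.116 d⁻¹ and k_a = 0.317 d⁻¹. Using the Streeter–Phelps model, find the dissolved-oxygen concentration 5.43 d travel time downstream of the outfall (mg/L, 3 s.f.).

Mixed DO = (4.49×8.71 + 0.401×1.71)/(4.49+0.401) = 39.79/4.891 = 8.136 mg/L.
Mixed L₀ = (4.49×2.50 + 0.401×103)/(4.891) = 52.53/4.891 = 10.74 mg/L.
Initial deficit D₀ = C_s − DO₀ = 10.4 − 8.136 = 2.264 mg/L.
D(5.43) = [0.116×10.74/(0.317−0.116)](e^(−0.116×5.43) − e^(−0.317×5.43)) + 2.264 e^(−0.317×5.43)
= 6.198 × (0.5327 − 0.1788) + 2.264 × 0.1788 = 2.598 mg/L.
DO = 10.4 − 2.598 = 7.802 mg/L.

DO ≈ 7.80 mg/L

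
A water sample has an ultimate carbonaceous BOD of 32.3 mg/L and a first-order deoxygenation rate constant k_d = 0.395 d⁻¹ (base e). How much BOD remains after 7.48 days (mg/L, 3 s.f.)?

L ≈ 1.68 mg/L

L_t = L₀ e^(−k_d t) = 32.3 × e^(−0.395×7.48) = 32.3 × 0.05210 = 1.683 mg/L.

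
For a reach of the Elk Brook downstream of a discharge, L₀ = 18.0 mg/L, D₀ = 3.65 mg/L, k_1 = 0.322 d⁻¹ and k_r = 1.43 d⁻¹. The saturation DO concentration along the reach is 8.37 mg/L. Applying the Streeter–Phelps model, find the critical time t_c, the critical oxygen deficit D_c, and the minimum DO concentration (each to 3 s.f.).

At the critical point dD/dt = 0, so k_1 L₀ e^(−k_1 t) = k_r D. Substituting D(t) from the Streeter–Phelps equation and solving for t gives
t_c = ln[(k_r/k_1)(1 − D₀(k_r−k_1)/(k_1 L₀))] / (k_r−k_1).
Here k_r−k_1 = 1.108 d⁻¹ and 1 − D₀(k_r−k_1)/(k_1 L₀) = 1 − 3.65×1.108/(0.322×18.0) = 0.3022, so
t_c = ln(4.441 × 0.3022) / 1.108 = 0.2944 / 1.108 = 0.2657 d.
L(t_c) = L₀ e^(−k_1 t_c) = 18.0 × 0.9180 = 16.52 mg/L, and at the critical point k_r D_c = k_1 L, so D_c = (0.322/1.43) × 16.52 = 3.721 mg/L.
Minimum DO = C_s − D_c = 8.37 − 3.721 = 4.649 mg/L.

t_c ≈ 0.266 d; D_c ≈ 3.72 mg/L; min DO ≈ 4.65 mg/L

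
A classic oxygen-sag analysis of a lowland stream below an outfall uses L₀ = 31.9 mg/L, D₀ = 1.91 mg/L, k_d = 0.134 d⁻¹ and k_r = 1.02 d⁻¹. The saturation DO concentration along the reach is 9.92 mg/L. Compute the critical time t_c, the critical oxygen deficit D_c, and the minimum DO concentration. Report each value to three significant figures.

With k_r/k_d = 7.612 and 1 − D₀(k_r−k_d)/(k_d L₀) = 0.6041,
t_c = ln(7.612 × 0.6041) / (1.02 − 0.134) = ln(4.598) / 0.8860 = 1.526/0.8860 = 1.722 d.
L(t_c) = L₀ e^(−k_d t_c) = 31.9 × 0.7939 = 25.33 mg/L, and at the critical point k_r D_c = k_d L, so D_c = (0.134/1.02) × 25.33 = 3.327 mg/L.
Minimum DO = C_s − D_c = 9.92 − 3.327 = 6.593 mg/L.

t_c ≈ 1.72 d; D_c ≈ 3.33 mg/L; min DO ≈ 6.59 mg/L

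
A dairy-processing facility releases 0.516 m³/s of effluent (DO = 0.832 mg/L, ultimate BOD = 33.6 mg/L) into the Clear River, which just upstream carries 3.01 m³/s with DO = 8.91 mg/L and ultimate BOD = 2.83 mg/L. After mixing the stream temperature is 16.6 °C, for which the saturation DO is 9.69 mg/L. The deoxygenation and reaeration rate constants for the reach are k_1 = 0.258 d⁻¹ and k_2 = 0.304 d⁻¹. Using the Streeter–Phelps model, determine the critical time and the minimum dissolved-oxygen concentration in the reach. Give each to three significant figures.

t_c ≈ 2.50 d; minimum DO ≈ 6.43 mg/L

Mixed DO = (3.01×8.91 + 0.516×0.832)/(3.01+0.516) = 27.25/3.526 = 7.728 mg/L.
Mixed L₀ = (3.01×2.83 + 0.516×33.6)/(3.526) = 25.86/3.526 = 7.333 mg/L.
Initial deficit D₀ = C_s − DO₀ = 9.69 − 7.728 = 1.962 mg/L.
t_c = (1/0.04600) ln[(0.304/0.258)(1 − 1.962×0.04600/(0.258×7.333))] = 21.74 × ln(1.122) = 2.504 d.
D_c = (0.258/0.304) × 7.333 × e^(−0.258×2.504) = 0.8487 × 7.333 × 0.5241 = 3.262 mg/L.
Minimum DO = 9.69 − 3.262 = 6.428 mg/L.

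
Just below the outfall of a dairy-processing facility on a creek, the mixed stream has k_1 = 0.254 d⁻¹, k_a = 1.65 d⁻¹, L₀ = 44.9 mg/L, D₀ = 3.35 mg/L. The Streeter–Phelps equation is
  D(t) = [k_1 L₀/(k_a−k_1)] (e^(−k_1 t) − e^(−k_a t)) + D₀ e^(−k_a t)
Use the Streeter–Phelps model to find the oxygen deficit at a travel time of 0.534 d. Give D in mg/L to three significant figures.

k_1 L₀/(k_a−k_1) = 0.254×44.9/(1.65−0.254) = 11.40/1.396 = 8.169 mg/L.
e^(−k_1 t) = e^(−0.254×0.5340) = 0.8732; e^(−k_a t) = e^(−1.65×0.5340) = 0.4143.
D = 8.169 × (0.8732 − 0.4143) + 3.35 × 0.4143 = 3.748 + 1.388 = 5.136 mg/L.

D ≈ 5.14 mg/L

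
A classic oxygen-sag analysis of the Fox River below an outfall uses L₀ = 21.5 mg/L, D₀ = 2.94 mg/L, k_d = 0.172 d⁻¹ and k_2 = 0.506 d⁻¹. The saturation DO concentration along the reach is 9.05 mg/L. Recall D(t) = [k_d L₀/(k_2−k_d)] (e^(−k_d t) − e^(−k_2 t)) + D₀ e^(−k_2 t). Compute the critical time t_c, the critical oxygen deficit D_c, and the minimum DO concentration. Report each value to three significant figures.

At the critical point dD/dt = 0, so k_d L₀ e^(−k_d t) = k_2 D. Substituting D(t) from the Streeter–Phelps equation and solving for t gives
t_c = ln[(k_2/k_d)(1 − D₀(k_2−k_d)/(k_d L₀))] / (k_2−k_d).
Here k_2−k_d = 0.3340 d⁻¹ and 1 − D₀(k_2−k_d)/(k_d L₀) = 1 − 2.94×0.3340/(0.172×21.5) = 0.7345, so
t_c = ln(2.942 × 0.7345) / 0.3340 = 0.7704 / 0.3340 = 2.307 d.
D_c = (k_d/k_2) L₀ e^(−k_d t_c) = (0.172/0.506) × 21.5 × e^(−0.172×2.307) = 0.3399 × 21.5 × 0.6725 = 4.915 mg/L.
Minimum DO = C_s − D_c = 9.05 − 4.915 = 4.135 mg/L.

t_c ≈ 2.31 d; D_c ≈ 4.91 mg/L; min DO ≈ 4.14 mg/L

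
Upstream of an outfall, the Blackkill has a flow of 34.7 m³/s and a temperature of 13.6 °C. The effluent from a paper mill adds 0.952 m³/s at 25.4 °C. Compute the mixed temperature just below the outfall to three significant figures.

13.9 °C

Flow-weighted mixing: C = (Q_r C_r + Q_w C_w)/(Q_r + Q_w)
= (34.7×13.6 + 0.952×25.4)/(34.7 + 0.952) = 496.1/35.65 = 13.92 °C.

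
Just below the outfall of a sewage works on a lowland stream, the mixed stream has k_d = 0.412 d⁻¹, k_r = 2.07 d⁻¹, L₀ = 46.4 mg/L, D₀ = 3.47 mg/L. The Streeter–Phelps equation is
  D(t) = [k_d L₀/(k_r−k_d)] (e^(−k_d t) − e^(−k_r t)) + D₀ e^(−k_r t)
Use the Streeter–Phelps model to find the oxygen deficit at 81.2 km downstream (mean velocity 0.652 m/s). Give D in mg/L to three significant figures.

D ≈ 5.96 mg/L

Travel time t = x/v = 81.2 km / (0.652 m/s) = 81200 m / 0.652 m/s = 124500 s = 1.441 d.
k_d L₀/(k_r−k_d) = 0.412×46.4/(2.07−0.412) = 19.12/1.658 = 11.53 mg/L.
e^(−k_d t) = e^(−0.412×1.441) = 0.5522; e^(−k_r t) = e^(−2.07×1.441) = 0.05060.
D = 11.53 × (0.5522 − 0.05060) + 3.47 × 0.05060 = 5.783 + 0.1756 = 5.959 mg/L.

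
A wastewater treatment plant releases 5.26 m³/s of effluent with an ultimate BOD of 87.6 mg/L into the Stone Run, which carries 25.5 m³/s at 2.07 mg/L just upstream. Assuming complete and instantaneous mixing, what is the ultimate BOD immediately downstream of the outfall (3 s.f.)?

Flow-weighted mixing: C = (Q_r C_r + Q_w C_w)/(Q_r + Q_w)
= (25.5×2.07 + 5.26×87.6)/(25.5 + 5.26) = 513.6/30.76 = 16.70 mg/L.

16.7 mg/L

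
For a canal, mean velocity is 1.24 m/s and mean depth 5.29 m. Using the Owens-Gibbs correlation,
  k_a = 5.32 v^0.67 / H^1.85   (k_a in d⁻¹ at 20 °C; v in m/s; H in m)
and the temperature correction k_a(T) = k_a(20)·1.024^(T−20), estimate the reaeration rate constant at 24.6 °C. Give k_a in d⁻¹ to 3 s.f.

k_a ≈ 0.314 d⁻¹

k_a(20) = 5.32 × 1.24^0.67 / 5.29^1.85 = 5.32 × 1.155 / 21.80 = 0.2819 d⁻¹.
k_a(24.6) = 0.2819 × 1.024^(24.6−20) = 0.2819 × 1.115 = 0.3144 d⁻¹.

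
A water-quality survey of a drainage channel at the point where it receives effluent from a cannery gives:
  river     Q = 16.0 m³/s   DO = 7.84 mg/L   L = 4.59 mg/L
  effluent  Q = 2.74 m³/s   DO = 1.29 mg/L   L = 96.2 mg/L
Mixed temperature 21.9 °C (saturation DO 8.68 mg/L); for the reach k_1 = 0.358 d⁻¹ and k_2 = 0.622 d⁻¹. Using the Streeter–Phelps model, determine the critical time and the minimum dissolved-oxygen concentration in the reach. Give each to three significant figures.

Mixed DO = (16.0×7.84 + 2.74×1.29)/(16.0+2.74) = 129.0/18.74 = 6.882 mg/L.
Mixed L₀ = (16.0×4.59 + 2.74×96.2)/(18.74) = 337.0/18.74 = 17.98 mg/L.
Initial deficit D₀ = C_s − DO₀ = 8.68 − 6.882 = 1.798 mg/L.
t_c = (1/0.2640) ln[(0.622/0.358)(1 − 1.798×0.2640/(0.358×17.98))] = 3.788 × ln(1.609) = 1.802 d.
D_c = (0.358/0.622) × 17.98 × e^(−0.358×1.802) = 0.5756 × 17.98 × 0.5245 = 5.429 mg/L.
Minimum DO = 8.68 − 5.429 = 3.251 mg/L.

t_c ≈ 1.80 d; minimum DO ≈ 3.25 mg/L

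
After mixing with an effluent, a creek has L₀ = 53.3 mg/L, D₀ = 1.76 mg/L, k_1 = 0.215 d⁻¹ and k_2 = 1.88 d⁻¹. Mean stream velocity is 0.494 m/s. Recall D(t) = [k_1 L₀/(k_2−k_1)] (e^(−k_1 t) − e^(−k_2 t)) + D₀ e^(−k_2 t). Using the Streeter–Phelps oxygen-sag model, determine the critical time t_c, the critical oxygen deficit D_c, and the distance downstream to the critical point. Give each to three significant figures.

t_c = [1/(k_2−k_1)] ln[(k_2/k_1)(1 − D₀(k_2−k_1)/(k_1 L₀))]
= [1/(1.88−0.215)] ln[(1.88/0.215)(1 − 1.76×1.665/(0.215×53.3))]
= (1/1.665) ln[8.744 × 0.7443] = 0.6006 × ln(6.508) = 0.6006 × 1.873 = 1.125 d.
D_c = (k_1/k_2) L₀ e^(−k_1 t_c) = (0.215/1.88) × 53.3 × e^(−0.215×1.125) = 0.1144 × 53.3 × 0.7852 = 4.786 mg/L.
x_c = v t_c = 0.494 m/s × 1.125 d × 86400 s/d = 48010 m ≈ 48.0 km.

t_c ≈ 1.12 d; D_c ≈ 4.79 mg/L; x_c ≈ 48.0 km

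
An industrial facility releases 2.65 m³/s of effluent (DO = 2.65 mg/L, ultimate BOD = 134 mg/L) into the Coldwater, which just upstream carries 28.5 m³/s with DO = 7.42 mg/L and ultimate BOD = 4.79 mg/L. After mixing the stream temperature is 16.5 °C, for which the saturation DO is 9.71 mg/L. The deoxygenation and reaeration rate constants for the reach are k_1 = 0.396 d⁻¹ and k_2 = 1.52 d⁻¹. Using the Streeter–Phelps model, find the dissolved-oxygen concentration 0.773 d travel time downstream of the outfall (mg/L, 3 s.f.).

Mixed DO = (28.5×7.42 + 2.65×2.65)/(28.5+2.65) = 218.5/31.15 = 7.014 mg/L.
Mixed L₀ = (28.5×4.79 + 2.65×134)/(31.15) = 491.6/31.15 = 15.78 mg/L.
Initial deficit D₀ = C_s − DO₀ = 9.71 − 7.014 = 2.696 mg/L.
D(0.773) = [0.396×15.78/(1.52−0.396)](e^(−0.396×0.773) − e^(−1.52×0.773)) + 2.696 e^(−1.52×0.773)
= 5.560 × (0.7363 − 0.3088) + 2.696 × 0.3088 = 3.209 mg/L.
DO = 9.71 − 3.209 = 6.501 mg/L.

DO ≈ 6.50 mg/L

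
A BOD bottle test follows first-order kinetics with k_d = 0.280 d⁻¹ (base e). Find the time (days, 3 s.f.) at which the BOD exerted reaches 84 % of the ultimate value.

y/L₀ = 1 − e^(−k_d t) = 0.84 ⇒ e^(−k_d t) = 0.160
t = −ln(0.160) / 0.280 = 1.833 / 0.280 = 6.545 d.

t ≈ 6.54 d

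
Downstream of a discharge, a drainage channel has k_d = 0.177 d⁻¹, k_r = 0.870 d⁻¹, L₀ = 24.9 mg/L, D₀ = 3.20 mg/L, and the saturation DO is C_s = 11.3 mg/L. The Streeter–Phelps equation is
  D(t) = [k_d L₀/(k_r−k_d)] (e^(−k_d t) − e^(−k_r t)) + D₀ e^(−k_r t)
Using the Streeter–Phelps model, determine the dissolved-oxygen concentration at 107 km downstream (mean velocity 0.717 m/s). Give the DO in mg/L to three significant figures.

DO ≈ 7.32 mg/L

Travel time t = x/v = 107 km / (0.717 m/s) = 107000 m / 0.717 m/s = 149200 s = 1.727 d.
k_d L₀/(k_r−k_d) = 0.177×24.9/(0.870−0.177) = 4.407/0.6930 = 6.360 mg/L.
e^(−k_d t) = e^(−0.177×1.727) = 0.7366; e^(−k_r t) = e^(−0.870×1.727) = 0.2225.
D = 6.360 × (0.7366 − 0.2225) + 3.20 × 0.2225 = 3.269 + 0.7121 = 3.981 mg/L.
DO = C_s − D = 11.3 − 3.981 = 7.319 mg/L.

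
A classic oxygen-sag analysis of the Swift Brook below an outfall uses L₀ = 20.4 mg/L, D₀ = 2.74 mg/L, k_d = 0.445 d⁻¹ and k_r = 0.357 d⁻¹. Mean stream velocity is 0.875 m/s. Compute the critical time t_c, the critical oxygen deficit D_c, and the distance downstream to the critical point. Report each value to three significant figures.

At the critical point dD/dt = 0, so k_d L₀ e^(−k_d t) = k_r D. Substituting D(t) from the Streeter–Phelps equation and solving for t gives
t_c = ln[(k_r/k_d)(1 − D₀(k_r−k_d)/(k_d L₀))] / (k_r−k_d).
Here k_r−k_d = -0.08800 d⁻¹ and 1 − D₀(k_r−k_d)/(k_d L₀) = 1 − 2.74×-0.08800/(0.445×20.4) = 1.027, so
t_c = ln(0.8022 × 1.027) / -0.08800 = -0.1941 / -0.08800 = 2.206 d.
L(t_c) = L₀ e^(−k_d t_c) = 20.4 × 0.3747 = 7.644 mg/L, and at the critical point k_r D_c = k_d L, so D_c = (0.445/0.357) × 7.644 = 9.528 mg/L.
x_c = v t_c = 0.875 m/s × 2.206 d × 86400 s/d = 166800 m ≈ 167 km.

t_c ≈ 2.21 d; D_c ≈ 9.53 mg/L; x_c ≈ 167 km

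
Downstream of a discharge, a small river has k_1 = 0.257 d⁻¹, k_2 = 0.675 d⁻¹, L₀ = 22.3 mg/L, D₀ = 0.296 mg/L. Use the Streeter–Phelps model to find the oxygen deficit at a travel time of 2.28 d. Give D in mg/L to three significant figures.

k_1 L₀/(k_2−k_1) = 0.257×22.3/(0.675−0.257) = 5.731/0.4180 = 13.71 mg/L.
e^(−k_1 t) = e^(−0.257×2.280) = 0.5566; e^(−k_2 t) = e^(−0.675×2.280) = 0.2146.
D = 13.71 × (0.5566 − 0.2146) + 0.296 × 0.2146 = 4.689 + 0.06352 = 4.752 mg/L.

D ≈ 4.75 mg/L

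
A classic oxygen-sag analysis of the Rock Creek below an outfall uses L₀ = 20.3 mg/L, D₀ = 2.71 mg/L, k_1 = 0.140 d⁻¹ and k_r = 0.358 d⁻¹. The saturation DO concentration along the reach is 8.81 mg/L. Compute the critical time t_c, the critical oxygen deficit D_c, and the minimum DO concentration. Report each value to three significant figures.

t_c ≈ 3.24 d; D_c ≈ 5.05 mg/L; min DO ≈ 3.76 mg/L

With k_r/k_1 = 2.557 and 1 − D₀(k_r−k_1)/(k_1 L₀) = 0.7921,
t_c = ln(2.557 × 0.7921) / (0.358 − 0.140) = ln(2.026) / 0.2180 = 0.7059/0.2180 = 3.238 d.
D_c = (k_1/k_r) L₀ e^(−k_1 t_c) = (0.140/0.358) × 20.3 × e^(−0.140×3.238) = 0.3911 × 20.3 × 0.6355 = 5.045 mg/L.
Minimum DO = C_s − D_c = 8.81 − 5.045 = 3.765 mg/L.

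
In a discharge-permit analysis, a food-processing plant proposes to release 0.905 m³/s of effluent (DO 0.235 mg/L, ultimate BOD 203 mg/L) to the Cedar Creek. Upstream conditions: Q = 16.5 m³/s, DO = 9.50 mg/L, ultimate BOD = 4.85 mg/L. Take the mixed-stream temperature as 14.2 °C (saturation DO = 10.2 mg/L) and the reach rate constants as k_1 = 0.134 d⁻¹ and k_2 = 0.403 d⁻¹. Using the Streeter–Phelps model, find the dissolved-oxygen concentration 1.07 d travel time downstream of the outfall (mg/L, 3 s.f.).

Mixed DO = (16.5×9.50 + 0.905×0.235)/(16.5+0.905) = 157.0/17.41 = 9.018 mg/L.
Mixed L₀ = (16.5×4.85 + 0.905×203)/(17.41) = 263.7/17.41 = 15.15 mg/L.
Initial deficit D₀ = C_s − DO₀ = 10.2 − 9.018 = 1.182 mg/L.
D(1.07) = [0.134×15.15/(0.403−0.134)](e^(−0.134×1.07) − e^(−0.403×1.07)) + 1.182 e^(−0.403×1.07)
= 7.548 × (0.8664 − 0.6497) + 1.182 × 0.6497 = 2.404 mg/L.
DO = 10.2 − 2.404 = 7.796 mg/L.

DO ≈ 7.80 mg/L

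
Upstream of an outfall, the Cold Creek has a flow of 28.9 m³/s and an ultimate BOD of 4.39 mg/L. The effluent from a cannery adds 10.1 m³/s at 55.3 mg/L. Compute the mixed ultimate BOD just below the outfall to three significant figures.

Flow-weighted mixing: C = (Q_r C_r + Q_w C_w)/(Q_r + Q_w)
= (28.9×4.39 + 10.1×55.3)/(28.9 + 10.1) = 685.4/39.00 = 17.57 mg/L.

17.6 mg/L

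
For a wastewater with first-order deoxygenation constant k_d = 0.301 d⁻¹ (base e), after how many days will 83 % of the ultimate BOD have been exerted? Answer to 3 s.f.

y/L₀ = 1 − e^(−k_d t) = 0.83 ⇒ e^(−k_d t) = 0.170
t = −ln(0.170) / 0.301 = 1.772 / 0.301 = 5.887 d.

t ≈ 5.89 d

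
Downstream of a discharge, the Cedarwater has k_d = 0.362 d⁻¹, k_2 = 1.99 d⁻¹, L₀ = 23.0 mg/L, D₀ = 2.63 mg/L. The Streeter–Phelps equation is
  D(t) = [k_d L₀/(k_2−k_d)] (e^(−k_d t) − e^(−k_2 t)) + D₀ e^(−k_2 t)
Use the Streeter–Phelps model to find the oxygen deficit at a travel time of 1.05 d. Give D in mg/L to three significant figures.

D ≈ 3.19 mg/L

k_d L₀/(k_2−k_d) = 0.362×23.0/(1.99−0.362) = 8.326/1.628 = 5.114 mg/L.
e^(−k_d t) = e^(−0.362×1.050) = 0.6838; e^(−k_2 t) = e^(−1.99×1.050) = 0.1237.
D = 5.114 × (0.6838 − 0.1237) + 2.63 × 0.1237 = 2.864 + 0.3255 = 3.190 mg/L.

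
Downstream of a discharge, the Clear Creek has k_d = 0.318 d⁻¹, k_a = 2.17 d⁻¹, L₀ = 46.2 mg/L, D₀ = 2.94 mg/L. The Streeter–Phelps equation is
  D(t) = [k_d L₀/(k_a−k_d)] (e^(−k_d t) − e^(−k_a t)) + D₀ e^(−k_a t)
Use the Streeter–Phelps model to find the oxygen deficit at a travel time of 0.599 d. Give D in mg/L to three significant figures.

k_d L₀/(k_a−k_d) = 0.318×46.2/(2.17−0.318) = 14.69/1.852 = 7.933 mg/L.
e^(−k_d t) = e^(−0.318×0.5990) = 0.8266; e^(−k_a t) = e^(−2.17×0.5990) = 0.2726.
D = 7.933 × (0.8266 − 0.2726) + 2.94 × 0.2726 = 4.395 + 0.8014 = 5.196 mg/L.

D ≈ 5.20 mg/L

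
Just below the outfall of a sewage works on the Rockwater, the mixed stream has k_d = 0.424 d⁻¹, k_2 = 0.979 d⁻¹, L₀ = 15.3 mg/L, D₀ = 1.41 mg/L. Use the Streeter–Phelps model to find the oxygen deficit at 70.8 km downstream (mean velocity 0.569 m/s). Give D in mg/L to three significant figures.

Travel time t = x/v = 70.8 km / (0.569 m/s) = 70800 m / 0.569 m/s = 124400 s = 1.440 d.
k_d L₀/(k_2−k_d) = 0.424×15.3/(0.979−0.424) = 6.487/0.5550 = 11.69 mg/L.
e^(−k_d t) = e^(−0.424×1.440) = 0.5430; e^(−k_2 t) = e^(−0.979×1.440) = 0.2442.
D = 11.69 × (0.5430 − 0.2442) + 1.41 × 0.2442 = 3.493 + 0.3443 = 3.837 mg/L.

D ≈ 3.84 mg/L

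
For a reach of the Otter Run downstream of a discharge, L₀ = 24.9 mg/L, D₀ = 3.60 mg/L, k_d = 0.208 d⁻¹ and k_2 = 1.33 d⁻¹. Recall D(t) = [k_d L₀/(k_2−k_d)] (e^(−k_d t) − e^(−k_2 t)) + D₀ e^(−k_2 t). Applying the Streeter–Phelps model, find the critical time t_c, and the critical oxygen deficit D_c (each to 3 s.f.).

t_c ≈ 0.305 d; D_c ≈ 3.66 mg/L

At the critical point dD/dt = 0, so k_d L₀ e^(−k_d t) = k_2 D. Substituting D(t) from the Streeter–Phelps equation and solving for t gives
t_c = ln[(k_2/k_d)(1 − D₀(k_2−k_d)/(k_d L₀))] / (k_2−k_d).
Here k_2−k_d = 1.122 d⁻¹ and 1 − D₀(k_2−k_d)/(k_d L₀) = 1 − 3.60×1.122/(0.208×24.9) = 0.2201, so
t_c = ln(6.394 × 0.2201) / 1.122 = 0.3418 / 1.122 = 0.3046 d.
L(t_c) = L₀ e^(−k_d t_c) = 24.9 × 0.9386 = 23.37 mg/L, and at the critical point k_2 D_c = k_d L, so D_c = (0.208/1.33) × 23.37 = 3.655 mg/L.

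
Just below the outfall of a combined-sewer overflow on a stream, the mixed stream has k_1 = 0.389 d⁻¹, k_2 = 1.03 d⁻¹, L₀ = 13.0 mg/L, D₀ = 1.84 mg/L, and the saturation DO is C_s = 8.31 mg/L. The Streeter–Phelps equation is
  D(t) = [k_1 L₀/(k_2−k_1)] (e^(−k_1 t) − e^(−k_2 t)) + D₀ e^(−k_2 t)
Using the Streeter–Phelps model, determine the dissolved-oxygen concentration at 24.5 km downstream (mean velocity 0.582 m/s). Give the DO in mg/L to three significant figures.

DO ≈ 5.45 mg/L

Travel time t = x/v = 24.5 km / (0.582 m/s) = 24500 m / 0.582 m/s = 42100 s = 0.4872 d.
k_1 L₀/(k_2−k_1) = 0.389×13.0/(1.03−0.389) = 5.057/0.6410 = 7.889 mg/L.
e^(−k_1 t) = e^(−0.389×0.4872) = 0.8273; e^(−k_2 t) = e^(−1.03×0.4872) = 0.6054.
D = 7.889 × (0.8273 − 0.6054) + 1.84 × 0.6054 = 1.751 + 1.114 = 2.865 mg/L.
DO = C_s − D = 8.31 − 2.865 = 5.445 mg/L.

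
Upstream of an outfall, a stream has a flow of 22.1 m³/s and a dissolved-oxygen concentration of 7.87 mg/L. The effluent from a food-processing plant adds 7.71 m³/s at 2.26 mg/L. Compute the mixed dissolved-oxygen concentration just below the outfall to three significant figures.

6.42 mg/L

Flow-weighted mixing: C = (Q_r C_r + Q_w C_w)/(Q_r + Q_w)
= (22.1×7.87 + 7.71×2.26)/(22.1 + 7.71) = 191.4/29.81 = 6.419 mg/L.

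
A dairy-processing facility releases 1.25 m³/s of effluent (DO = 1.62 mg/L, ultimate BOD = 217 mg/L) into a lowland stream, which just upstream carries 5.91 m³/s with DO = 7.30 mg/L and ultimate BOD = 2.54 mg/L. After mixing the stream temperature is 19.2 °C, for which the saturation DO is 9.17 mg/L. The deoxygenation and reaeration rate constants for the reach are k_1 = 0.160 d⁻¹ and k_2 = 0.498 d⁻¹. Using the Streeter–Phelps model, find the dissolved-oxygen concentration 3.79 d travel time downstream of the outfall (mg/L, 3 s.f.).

DO ≈ 1.28 mg/L

Mixed DO = (5.91×7.30 + 1.25×1.62)/(5.91+1.25) = 45.17/7.160 = 6.308 mg/L.
Mixed L₀ = (5.91×2.54 + 1.25×217)/(7.160) = 286.3/7.160 = 39.98 mg/L.
Initial deficit D₀ = C_s − DO₀ = 9.17 − 6.308 = 2.862 mg/L.
D(3.79) = [0.160×39.98/(0.498−0.160)](e^(−0.160×3.79) − e^(−0.498×3.79)) + 2.862 e^(−0.498×3.79)
= 18.93 × (0.5453 − 0.1515) + 2.862 × 0.1515 = 7.887 mg/L.
DO = 9.17 − 7.887 = 1.283 mg/L.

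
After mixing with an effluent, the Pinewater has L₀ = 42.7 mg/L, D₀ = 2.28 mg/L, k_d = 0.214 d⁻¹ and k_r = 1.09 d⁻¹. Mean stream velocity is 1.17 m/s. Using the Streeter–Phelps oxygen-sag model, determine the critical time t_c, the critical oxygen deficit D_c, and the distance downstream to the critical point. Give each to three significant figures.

t_c = [1/(k_r−k_d)] ln[(k_r/k_d)(1 − D₀(k_r−k_d)/(k_d L₀))]
= [1/(1.09−0.214)] ln[(1.09/0.214)(1 − 2.28×0.8760/(0.214×42.7))]
= (1/0.8760) ln[5.093 × 0.7814] = 1.142 × ln(3.980) = 1.142 × 1.381 = 1.577 d.
L(t_c) = L₀ e^(−k_d t_c) = 42.7 × 0.7136 = 30.47 mg/L, and at the critical point k_r D_c = k_d L, so D_c = (0.214/1.09) × 30.47 = 5.982 mg/L.
x_c = v t_c = 1.17 m/s × 1.577 d × 86400 s/d = 159400 m ≈ 159 km.

t_c ≈ 1.58 d; D_c ≈ 5.98 mg/L; x_c ≈ 159 km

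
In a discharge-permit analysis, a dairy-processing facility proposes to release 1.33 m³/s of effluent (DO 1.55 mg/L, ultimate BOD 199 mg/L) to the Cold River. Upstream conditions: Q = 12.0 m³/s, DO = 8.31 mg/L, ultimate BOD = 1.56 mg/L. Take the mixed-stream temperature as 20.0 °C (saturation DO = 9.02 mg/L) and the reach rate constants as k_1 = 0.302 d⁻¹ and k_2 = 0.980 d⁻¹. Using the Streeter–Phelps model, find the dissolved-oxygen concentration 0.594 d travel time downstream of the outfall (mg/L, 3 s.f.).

DO ≈ 5.62 mg/L

Mixed DO = (12.0×8.31 + 1.33×1.55)/(12.0+1.33) = 101.8/13.33 = 7.636 mg/L.
Mixed L₀ = (12.0×1.56 + 1.33×199)/(13.33) = 283.4/13.33 = 21.26 mg/L.
Initial deficit D₀ = C_s − DO₀ = 9.02 − 7.636 = 1.384 mg/L.
D(0.594) = [0.302×21.26/(0.980−0.302)](e^(−0.302×0.594) − e^(−0.980×0.594)) + 1.384 e^(−0.980×0.594)
= 9.470 × (0.8358 − 0.5587) + 1.384 × 0.5587 = 3.397 mg/L.
DO = 9.02 − 3.397 = 5.623 mg/L.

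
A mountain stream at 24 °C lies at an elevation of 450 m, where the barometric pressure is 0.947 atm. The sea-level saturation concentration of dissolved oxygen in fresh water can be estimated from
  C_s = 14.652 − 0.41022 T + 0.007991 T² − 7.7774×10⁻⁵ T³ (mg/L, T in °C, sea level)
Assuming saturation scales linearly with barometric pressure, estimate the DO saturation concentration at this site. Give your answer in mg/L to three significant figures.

C_s ≈ 7.89 mg/L

At sea level: C_s = 14.652 − 0.41022×24 + 0.007991×24² − 7.7774×10⁻⁵×24³ = 8.334 mg/L.
Pressure correction: C_s' = 8.334 × 0.947 = 7.893 mg/L.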